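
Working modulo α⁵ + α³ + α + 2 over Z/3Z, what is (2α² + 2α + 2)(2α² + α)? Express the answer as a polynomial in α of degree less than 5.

Multiply in Z/3Z[α]: (2α² + 2α + 2)·(2α² + α) = α⁴ + 2α.
Reduced: α⁴ + 2α.

α^4 + 2α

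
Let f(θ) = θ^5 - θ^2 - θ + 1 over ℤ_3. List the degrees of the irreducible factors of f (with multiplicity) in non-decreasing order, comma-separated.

Roots in ℤ_3: f(0) = 1; f(1) = 0 → root; f(2) = 0 → root.
Linear factors from roots: (θ - 1), (θ + 1).
Complete factorization: f(θ) = (θ - 1)·(θ + 1)^2·(θ^2 - θ - 1).
Factor degrees with multiplicity: 1 + 1 + 1 + 2 = 5.

1, 1, 1, 2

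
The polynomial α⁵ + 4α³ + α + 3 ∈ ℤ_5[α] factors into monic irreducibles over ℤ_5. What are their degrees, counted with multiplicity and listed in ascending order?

2, 3

Write h(α) = α⁵ + 4α³ + α + 3.
Roots in ℤ_5: h(0) = 3; h(1) = 4; h(2) = 4; h(3) = 2; h(4) = 2.
Complete factorization: h(α) = (α² + 4α + 1)·(α³ + α² + 4α + 3).
Factor degrees with multiplicity: 2 + 3 = 5.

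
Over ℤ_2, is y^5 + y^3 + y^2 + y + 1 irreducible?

Write g(y) = y^5 + y^3 + y^2 + y + 1.
Check for roots in ℤ_2: g(0) = 1; g(1) = 1.
No roots, so no linear factors.
Monic irreducibles of degree 2 over GF(2): y^2 + y + 1.
None of them divide g (all give nonzero remainder).
No irreducible factor of degree ≤ 2 exists, so g is irreducible over GF(2).

Yes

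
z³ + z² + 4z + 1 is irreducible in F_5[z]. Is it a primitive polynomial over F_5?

Write f(z) = z³ + z² + 4z + 1.
|GF(5^3)^×| = 5^3 − 1 = 124. Prime factorization: 124 = 2^2·31.
f is primitive ⇔ z has order 124 in GF(5)[z]/(f), i.e. z^(124/q) ≠ 1 for each prime q | 124.
z^(62) mod f = 1
z^(4) mod f = 2z² + 3z + 1.
Since z^(62) = 1, the order of z divides 62 < 124; not primitive.

No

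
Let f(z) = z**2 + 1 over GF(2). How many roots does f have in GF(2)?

Evaluate at each of the 2 elements of GF(2):
f(0) = 1; f(1) = 0 → root.
Roots: {1}.

1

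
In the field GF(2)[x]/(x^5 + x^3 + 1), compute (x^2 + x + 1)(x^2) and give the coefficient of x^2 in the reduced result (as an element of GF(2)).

Multiply in GF(2)[x]: (x^2 + x + 1)·(x^2) = x^4 + x^3 + x^2.
Reduced: x^4 + x^3 + x^2.

1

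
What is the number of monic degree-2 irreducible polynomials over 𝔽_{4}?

By the necklace-counting formula, N_4(2) = (1/2) Σ_{d|2} μ(2/d)·4^d.
Divisors of 2: 1, 2; μ(2/d) for each: -1, 1.
Σ = − 4^1 + 4^2 = 12.
N = 12/2 = 6.

6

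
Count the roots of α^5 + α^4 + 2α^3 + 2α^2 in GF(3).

Write g(α) = α^5 + α^4 + 2α^3 + 2α^2.
Evaluate at each of the 3 elements of GF(3):
g(0) = 0 → root; g(1) = 0 → root; g(2) = 0 → root.
Roots: {0, 1, 2}.

3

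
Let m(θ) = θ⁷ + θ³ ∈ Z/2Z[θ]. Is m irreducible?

No

Check for roots in Z/2Z: m(0) = 0 → root; m(1) = 0 → root.
m(0) = 0, so (θ) divides m(θ); m is reducible.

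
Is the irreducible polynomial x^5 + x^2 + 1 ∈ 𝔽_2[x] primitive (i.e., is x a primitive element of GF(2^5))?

Write f(x) = x^5 + x^2 + 1.
|GF(2^5)^×| = 2^5 − 1 = 31. Prime factorization: 31 = 31.
f is primitive ⇔ x has order 31 in GF(2)[x]/(f), i.e. x^(31/q) ≠ 1 for each prime q | 31.
x^(1) mod f = x.
None equal 1, so x has full order 31; f is primitive.

Yes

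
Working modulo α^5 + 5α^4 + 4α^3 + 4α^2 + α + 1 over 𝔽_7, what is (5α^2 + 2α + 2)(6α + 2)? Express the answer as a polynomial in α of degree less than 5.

2α^3 + α^2 + 2α + 4

Multiply in 𝔽_7[α]: (5α^2 + 2α + 2)·(6α + 2) = 2α^3 + α^2 + 2α + 4.
Reduced: 2α^3 + α^2 + 2α + 4.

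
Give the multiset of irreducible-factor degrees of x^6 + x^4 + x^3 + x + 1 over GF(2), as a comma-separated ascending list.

Write g(x) = x^6 + x^4 + x^3 + x + 1.
Roots in GF(2): g(0) = 1; g(1) = 1.
Complete factorization: g(x) = (x^6 + x^4 + x^3 + x + 1).
Factor degrees with multiplicity: 6 = 6.

6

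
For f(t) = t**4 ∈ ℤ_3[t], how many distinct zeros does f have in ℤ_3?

1

Evaluate at each of the 3 elements of ℤ_3:
f(0) = 0 → root; f(1) = 1; f(2) = 1.
Roots: {0}.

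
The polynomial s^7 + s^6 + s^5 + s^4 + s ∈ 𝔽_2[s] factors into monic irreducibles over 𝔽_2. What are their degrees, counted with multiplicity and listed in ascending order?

Write f(s) = s^7 + s^6 + s^5 + s^4 + s.
Roots in 𝔽_2: f(0) = 0 → root; f(1) = 1.
Linear factors from roots: (s).
Complete factorization: f(s) = (s)·(s^2 + s + 1)·(s^4 + s + 1).
Factor degrees with multiplicity: 1 + 2 + 4 = 7.

1, 2, 4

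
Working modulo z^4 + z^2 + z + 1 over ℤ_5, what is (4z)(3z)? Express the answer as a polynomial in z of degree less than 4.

2z^2

Multiply in ℤ_5[z]: (4z)·(3z) = 2z^2.
Reduced: 2z^2.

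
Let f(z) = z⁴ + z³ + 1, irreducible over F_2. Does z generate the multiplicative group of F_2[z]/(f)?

Yes

|GF(2^4)^×| = 2^4 − 1 = 15. Prime factorization: 15 = 3·5.
f is primitive ⇔ z has order 15 in GF(2)[z]/(f), i.e. z^(15/q) ≠ 1 for each prime q | 15.
z^(5) mod f = z³ + z + 1.
z^(3) mod f = z³.
None equal 1, so z has full order 15; f is primitive.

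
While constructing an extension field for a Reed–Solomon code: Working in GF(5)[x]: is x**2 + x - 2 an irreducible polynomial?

No

Write P(x) = x**2 + x - 2.
Check for roots in GF(5): P(0) = 3; P(1) = 0 → root; P(2) = 4; P(3) = 0 → root; P(4) = 3.
P(1) = 0, so (x − 1) divides P(x); P is reducible.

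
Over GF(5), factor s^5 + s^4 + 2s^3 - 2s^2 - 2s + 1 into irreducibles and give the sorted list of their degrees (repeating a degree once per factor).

1, 2, 2

Write f(s) = s^5 + s^4 + 2s^3 - 2s^2 - 2s + 1.
Roots in GF(5): f(0) = 1; f(1) = 1; f(2) = 3; f(3) = 0 → root; f(4) = 4.
Linear factors from roots: (s + 2).
Complete factorization: f(s) = (s + 2)·(s^2 + s + 2)·(s^2 - 2s - 1).
Factor degrees with multiplicity: 1 + 2 + 2 = 5.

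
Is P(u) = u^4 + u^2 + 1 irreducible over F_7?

No

Check for roots in F_7: P(0) = 1; P(1) = 3; P(2) = 0 → root; P(3) = 0 → root; P(4) = 0 → root; P(5) = 0 → root; P(6) = 3.
P(2) = 0, so (u − 2) divides P(u); P is reducible.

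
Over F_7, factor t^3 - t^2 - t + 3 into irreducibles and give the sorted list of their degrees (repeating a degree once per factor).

Write g(t) = t^3 - t^2 - t + 3.
Linear factors from roots: (t + 2).
Complete factorization: g(t) = (t + 2)·(t^2 - 3t - 2).
Factor degrees with multiplicity: 1 + 2 = 3.

1, 2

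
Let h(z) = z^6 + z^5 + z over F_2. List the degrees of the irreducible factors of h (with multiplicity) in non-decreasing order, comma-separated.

Roots in F_2: h(0) = 0 → root; h(1) = 1.
Linear factors from roots: (z).
Complete factorization: h(z) = (z)·(z^2 + z + 1)·(z^3 + z + 1).
Factor degrees with multiplicity: 1 + 2 + 3 = 6.

1, 2, 3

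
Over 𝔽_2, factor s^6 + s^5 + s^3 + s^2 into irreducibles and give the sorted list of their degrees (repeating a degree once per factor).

1, 1, 1, 1, 2

Write h(s) = s^6 + s^5 + s^3 + s^2.
Roots in 𝔽_2: h(0) = 0 → root; h(1) = 0 → root.
Linear factors from roots: (s), (s + 1).
Complete factorization: h(s) = (s)^2·(s + 1)^2·(s^2 + s + 1).
Factor degrees with multiplicity: 1 + 1 + 1 + 1 + 2 = 6.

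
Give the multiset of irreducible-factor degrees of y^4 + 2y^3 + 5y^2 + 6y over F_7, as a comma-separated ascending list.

Write f(y) = y^4 + 2y^3 + 5y^2 + 6y.
Linear factors from roots: (y), (y + 6).
Complete factorization: f(y) = (y)·(y + 6)·(y^2 + 3y + 1).
Factor degrees with multiplicity: 1 + 1 + 2 = 4.

1, 1, 2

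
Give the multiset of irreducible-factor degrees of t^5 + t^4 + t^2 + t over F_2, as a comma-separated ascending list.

Write f(t) = t^5 + t^4 + t^2 + t.
Roots in F_2: f(0) = 0 → root; f(1) = 0 → root.
Linear factors from roots: (t), (t + 1).
Complete factorization: f(t) = (t)·(t + 1)^2·(t^2 + t + 1).
Factor degrees with multiplicity: 1 + 1 + 1 + 2 = 5.

1, 1, 1, 2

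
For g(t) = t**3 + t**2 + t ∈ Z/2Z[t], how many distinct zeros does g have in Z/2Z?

1

Evaluate at each of the 2 elements of Z/2Z:
g(0) = 0 → root; g(1) = 1.
Roots: {0}.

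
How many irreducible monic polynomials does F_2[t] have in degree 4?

Gauss's count: N_{2}(4) = (1/4) Σ_{d|4} μ(4/d)·2^d.
Divisors of 4: 1, 2, 4; μ(4/d) for each: 0, -1, 1.
Σ = − 2^2 + 2^4 = 12.
N = 12/4 = 3.

3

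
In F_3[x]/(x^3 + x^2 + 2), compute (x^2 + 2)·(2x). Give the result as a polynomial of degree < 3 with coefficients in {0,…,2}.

Multiply in F_3[x]: (x^2 + 2)·(2x) = 2x^3 + x.
Reduce using x^3 ≡ 2x^2 + 1 (mod x^3 + x^2 + 2).
Reduced: x^2 + x + 2.

x^2 + x + 2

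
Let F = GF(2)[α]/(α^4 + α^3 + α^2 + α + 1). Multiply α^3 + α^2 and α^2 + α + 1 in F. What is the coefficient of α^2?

Multiply in GF(2)[α]: (α^3 + α^2)·(α^2 + α + 1) = α^5 + α^2.
Reduce using α^4 ≡ α^3 + α^2 + α + 1 (mod α^4 + α^3 + α^2 + α + 1).
Reduced: α^2 + 1.

1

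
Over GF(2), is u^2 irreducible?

Write h(u) = u^2.
Check for roots in GF(2): h(0) = 0 → root; h(1) = 1.
h(0) = 0, so (u) divides h(u); h is reducible.

No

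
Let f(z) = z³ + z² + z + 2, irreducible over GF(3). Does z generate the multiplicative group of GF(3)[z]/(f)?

No

|GF(3^3)^×| = 3^3 − 1 = 26. Prime factorization: 26 = 2·13.
f is primitive ⇔ z has order 26 in GF(3)[z]/(f), i.e. z^(26/q) ≠ 1 for each prime q | 26.
z^(13) mod f = 1
z^(2) mod f = z².
Since z^(13) = 1, the order of z divides 13 < 26; not primitive.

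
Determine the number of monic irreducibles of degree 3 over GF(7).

Gauss's count: N_{7}(3) = (1/3) Σ_{d|3} μ(3/d)·7^d.
Divisors of 3: 1, 3; μ(3/d) for each: -1, 1.
Σ = − 7^1 + 7^3 = 336.
N = 336/3 = 112.

112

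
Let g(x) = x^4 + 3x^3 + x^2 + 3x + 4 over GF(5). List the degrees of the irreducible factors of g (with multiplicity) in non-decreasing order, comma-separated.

1, 3

Roots in GF(5): g(0) = 4; g(1) = 2; g(2) = 4; g(3) = 4; g(4) = 0 → root.
Linear factors from roots: (x + 1).
Complete factorization: g(x) = (x + 1)·(x^3 + 2x^2 + 4x + 4).
Factor degrees with multiplicity: 1 + 3 = 4.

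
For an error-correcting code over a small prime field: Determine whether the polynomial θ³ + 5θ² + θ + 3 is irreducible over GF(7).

Yes

Write f(θ) = θ³ + 5θ² + θ + 3.
Check for roots in GF(7): f(0) = 3; f(1) = 3; f(2) = 5; f(3) = 1; f(4) = 4; f(5) = 6; f(6) = 6.
No roots. A degree-3 polynomial over a field with no linear factor is irreducible.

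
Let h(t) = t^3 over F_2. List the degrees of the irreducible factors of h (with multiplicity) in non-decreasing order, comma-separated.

Roots in F_2: h(0) = 0 → root; h(1) = 1.
Linear factors from roots: (t).
Complete factorization: h(t) = (t)^3.
Factor degrees with multiplicity: 1 + 1 + 1 = 3.

1, 1, 1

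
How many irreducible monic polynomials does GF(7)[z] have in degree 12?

1153430600

x^(7^12) − x is the product of all monic irreducibles of degree dividing 12; Möbius inversion gives N = (1/12) Σ μ(12/d)·7^d.
Divisors of 12: 1, 2, 3, 4, 6, 12; μ(12/d) for each: 0, 1, 0, -1, -1, 1.
Σ = 7^2 − 7^4 − 7^6 + 7^12 = 13841167200.
N = 13841167200/12 = 1153430600.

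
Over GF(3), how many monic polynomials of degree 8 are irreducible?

810

The number of monic irreducibles of degree 8 over GF(3) is (1/8)·Σ_{d∣8} μ(8/d) 3^d.
Divisors of 8: 1, 2, 4, 8; μ(8/d) for each: 0, 0, -1, 1.
Σ = − 3^4 + 3^8 = 6480.
N = 6480/8 = 810.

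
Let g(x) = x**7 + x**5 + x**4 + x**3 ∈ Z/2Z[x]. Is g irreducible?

No

Check for roots in Z/2Z: g(0) = 0 → root; g(1) = 0 → root.
g(0) = 0, so (x) divides g(x); g is reducible.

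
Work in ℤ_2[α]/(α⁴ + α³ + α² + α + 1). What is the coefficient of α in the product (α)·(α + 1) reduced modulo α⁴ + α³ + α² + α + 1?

1

Multiply in ℤ_2[α]: (α)·(α + 1) = α² + α.
Reduced: α² + α.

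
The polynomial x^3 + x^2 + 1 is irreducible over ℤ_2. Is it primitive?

Yes

Write f(x) = x^3 + x^2 + 1.
|GF(2^3)^×| = 2^3 − 1 = 7. Prime factorization: 7 = 7.
f is primitive ⇔ x has order 7 in GF(2)[x]/(f), i.e. x^(7/q) ≠ 1 for each prime q | 7.
x^(1) mod f = x.
None equal 1, so x has full order 7; f is primitive.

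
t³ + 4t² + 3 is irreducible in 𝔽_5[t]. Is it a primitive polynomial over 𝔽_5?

Write f(t) = t³ + 4t² + 3.
|GF(5^3)^×| = 5^3 − 1 = 124. Prime factorization: 124 = 2^2·31.
f is primitive ⇔ t has order 124 in GF(5)[t]/(f), i.e. t^(124/q) ≠ 1 for each prime q | 124.
t^(62) mod f = 4.
t^(4) mod f = t² + 2t + 2.
None equal 1, so t has full order 124; f is primitive.

Yes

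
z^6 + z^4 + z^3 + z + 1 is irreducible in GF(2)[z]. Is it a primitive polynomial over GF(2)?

Write f(z) = z^6 + z^4 + z^3 + z + 1.
|GF(2^6)^×| = 2^6 − 1 = 63. Prime factorization: 63 = 3^2·7.
f is primitive ⇔ z has order 63 in GF(2)[z]/(f), i.e. z^(63/q) ≠ 1 for each prime q | 63.
z^(21) mod f = z^3 + z^2 + z.
z^(9) mod f = z^5 + z^4 + z^2 + 1.
None equal 1, so z has full order 63; f is primitive.

Yes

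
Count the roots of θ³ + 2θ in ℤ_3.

3

Write g(θ) = θ³ + 2θ.
Evaluate at each of the 3 elements of ℤ_3:
g(0) = 0 → root; g(1) = 0 → root; g(2) = 0 → root.
Roots: {0, 1, 2}.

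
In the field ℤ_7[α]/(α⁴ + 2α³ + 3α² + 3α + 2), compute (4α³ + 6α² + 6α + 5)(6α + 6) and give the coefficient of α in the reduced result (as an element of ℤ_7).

Multiply in ℤ_7[α]: (4α³ + 6α² + 6α + 5)·(6α + 6) = 3α⁴ + 4α³ + 2α² + 3α + 2.
Reduce using α⁴ ≡ 5α³ + 4α² + 4α + 5 (mod α⁴ + 2α³ + 3α² + 3α + 2).
Reduced: 5α³ + α + 3.

1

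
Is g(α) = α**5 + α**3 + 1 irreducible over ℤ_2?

Check for roots in ℤ_2: g(0) = 1; g(1) = 1.
No roots, so no linear factors.
Monic irreducibles of degree 2 over GF(2): α**2 + α + 1.
None of them divide g (all give nonzero remainder).
No irreducible factor of degree ≤ 2 exists, so g is irreducible over GF(2).

Yes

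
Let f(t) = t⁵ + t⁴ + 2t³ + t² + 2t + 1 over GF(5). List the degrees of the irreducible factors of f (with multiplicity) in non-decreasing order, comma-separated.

Roots in GF(5): f(0) = 1; f(1) = 3; f(2) = 3; f(3) = 4; f(4) = 3.
Complete factorization: f(t) = (t² + 2t + 3)·(t³ + 4t² + t + 2).
Factor degrees with multiplicity: 2 + 3 = 5.

2, 3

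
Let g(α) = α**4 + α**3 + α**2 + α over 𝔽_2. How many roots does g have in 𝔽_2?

Evaluate at each of the 2 elements of 𝔽_2:
g(0) = 0 → root; g(1) = 0 → root.
Roots: {0, 1}.

2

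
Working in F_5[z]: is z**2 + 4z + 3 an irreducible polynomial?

No

Write g(z) = z**2 + 4z + 3.
Check for roots in F_5: g(0) = 3; g(1) = 3; g(2) = 0 → root; g(3) = 4; g(4) = 0 → root.
g(2) = 0, so (z − 2) divides g(z); g is reducible.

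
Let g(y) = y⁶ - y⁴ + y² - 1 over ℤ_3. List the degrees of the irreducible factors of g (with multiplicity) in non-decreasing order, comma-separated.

1, 1, 2, 2

Roots in ℤ_3: g(0) = 2; g(1) = 0 → root; g(2) = 0 → root.
Linear factors from roots: (y - 1), (y + 1).
Complete factorization: g(y) = (y + 1)·(y - 1)·(y² + y - 1)·(y² - y - 1).
Factor degrees with multiplicity: 1 + 1 + 2 + 2 = 6.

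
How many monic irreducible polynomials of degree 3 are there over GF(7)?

Gauss's count: N_{7}(3) = (1/3) Σ_{d|3} μ(3/d)·7^d.
Divisors of 3: 1, 3; μ(3/d) for each: -1, 1.
Σ = − 7^1 + 7^3 = 336.
N = 336/3 = 112.

112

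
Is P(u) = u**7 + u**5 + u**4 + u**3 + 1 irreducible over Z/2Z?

Check for roots in Z/2Z: P(0) = 1; P(1) = 1.
No roots, so no linear factors.
Monic irreducibles of degree 2 over GF(2): u**2 + u + 1.
None of them divide P (all give nonzero remainder).
Monic irreducibles of degree 3 over GF(2): u**3 + u + 1, u**3 + u**2 + 1.
None of them divide P (all give nonzero remainder).
No irreducible factor of degree ≤ 3 exists, so P is irreducible over GF(2).

Yes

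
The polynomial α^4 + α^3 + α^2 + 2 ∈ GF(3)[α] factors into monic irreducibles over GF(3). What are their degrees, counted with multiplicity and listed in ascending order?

1, 1, 2

Write g(α) = α^4 + α^3 + α^2 + 2.
Roots in GF(3): g(0) = 2; g(1) = 2; g(2) = 0 → root.
Linear factors from roots: (α + 1).
Complete factorization: g(α) = (α + 1)^2·(α^2 + 2α + 2).
Factor degrees with multiplicity: 1 + 1 + 2 = 4.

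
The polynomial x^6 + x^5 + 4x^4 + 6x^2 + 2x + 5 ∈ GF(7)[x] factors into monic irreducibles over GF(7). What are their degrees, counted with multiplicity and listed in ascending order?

6

Write g(x) = x^6 + x^5 + 4x^4 + 6x^2 + 2x + 5.
Complete factorization: g(x) = (x^6 + x^5 + 4x^4 + 6x^2 + 2x + 5).
Factor degrees with multiplicity: 6 = 6.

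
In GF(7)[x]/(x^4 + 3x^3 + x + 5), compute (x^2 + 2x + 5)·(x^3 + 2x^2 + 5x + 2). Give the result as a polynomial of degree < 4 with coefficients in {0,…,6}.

Multiply in GF(7)[x]: (x^2 + 2x + 5)·(x^3 + 2x^2 + 5x + 2) = x^5 + 4x^4 + x^2 + x + 3.
Reduce using x^4 ≡ 4x^3 + 6x + 2 (mod x^4 + 3x^3 + x + 5).
Reduced: 4x^3 + 2x + 5.

4x^3 + 2x + 5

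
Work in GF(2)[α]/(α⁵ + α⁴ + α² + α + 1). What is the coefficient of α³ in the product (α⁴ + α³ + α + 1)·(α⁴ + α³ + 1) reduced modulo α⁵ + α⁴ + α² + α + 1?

0

Multiply in GF(2)[α]: (α⁴ + α³ + α + 1)·(α⁴ + α³ + 1) = α⁸ + α⁶ + α⁵ + α⁴ + α + 1.
Reduce using α⁵ ≡ α⁴ + α² + α + 1 (mod α⁵ + α⁴ + α² + α + 1).
Reduced: α⁴ + α² + α + 1.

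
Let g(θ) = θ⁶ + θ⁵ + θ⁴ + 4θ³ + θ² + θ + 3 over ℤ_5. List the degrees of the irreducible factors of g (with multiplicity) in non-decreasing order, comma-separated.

1, 2, 3

Roots in ℤ_5: g(0) = 3; g(1) = 2; g(2) = 3; g(3) = 1; g(4) = 0 → root.
Linear factors from roots: (θ + 1).
Complete factorization: g(θ) = (θ + 1)·(θ² + 4θ + 1)·(θ³ + θ² + θ + 3).
Factor degrees with multiplicity: 1 + 2 + 3 = 6.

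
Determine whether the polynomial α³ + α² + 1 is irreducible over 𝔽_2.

Write f(α) = α³ + α² + 1.
Check for roots in 𝔽_2: f(0) = 1; f(1) = 1.
No roots. A degree-3 polynomial over a field with no linear factor is irreducible.

Yes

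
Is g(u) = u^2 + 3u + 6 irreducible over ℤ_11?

Yes

Check each element of ℤ_11 for a root: g(0)=6, g(1)=10, g(2)=5, g(3)=2, g(4)=1, g(5)=2, g(6)=5, g(7)=10, g(8)=6, g(9)=4, g(10)=4.
No roots. A degree-2 polynomial over a field with no linear factor is irreducible.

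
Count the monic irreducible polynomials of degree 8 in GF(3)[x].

By the necklace-counting formula, N_3(8) = (1/8) Σ_{d|8} μ(8/d)·3^d.
Divisors of 8: 1, 2, 4, 8; μ(8/d) for each: 0, 0, -1, 1.
Σ = − 3^4 + 3^8 = 6480.
N = 6480/8 = 810.

810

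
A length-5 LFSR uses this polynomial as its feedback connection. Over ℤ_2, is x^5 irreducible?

Write f(x) = x^5.
Check for roots in ℤ_2: f(0) = 0 → root; f(1) = 1.
f(0) = 0, so (x) divides f(x); f is reducible.

No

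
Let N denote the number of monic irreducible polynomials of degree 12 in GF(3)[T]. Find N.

44220

By the necklace-counting formula, N_3(12) = (1/12) Σ_{d|12} μ(12/d)·3^d.
Divisors of 12: 1, 2, 3, 4, 6, 12; μ(12/d) for each: 0, 1, 0, -1, -1, 1.
Σ = 3^2 − 3^4 − 3^6 + 3^12 = 530640.
N = 530640/12 = 44220.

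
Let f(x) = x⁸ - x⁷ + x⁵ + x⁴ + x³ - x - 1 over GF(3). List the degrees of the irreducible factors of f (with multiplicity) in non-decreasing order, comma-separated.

8

Roots in GF(3): f(0) = 2; f(1) = 1; f(2) = 1.
Complete factorization: f(x) = (x⁸ - x⁷ + x⁵ + x⁴ + x³ - x - 1).
Factor degrees with multiplicity: 8 = 8.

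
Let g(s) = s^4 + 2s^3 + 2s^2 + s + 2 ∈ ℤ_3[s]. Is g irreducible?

Check for roots in ℤ_3: g(0) = 2; g(1) = 2; g(2) = 2.
No roots, so no linear factors.
Monic irreducibles of degree 2 over GF(3): s^2 + 1, s^2 + s + 2, s^2 + 2s + 2.
None of them divide g (all give nonzero remainder).
No irreducible factor of degree ≤ 2 exists, so g is irreducible over GF(3).

Yes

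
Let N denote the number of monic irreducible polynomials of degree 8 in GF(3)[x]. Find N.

Gauss's count: N_{3}(8) = (1/8) Σ_{d|8} μ(8/d)·3^d.
Divisors of 8: 1, 2, 4, 8; μ(8/d) for each: 0, 0, -1, 1.
Σ = − 3^4 + 3^8 = 6480.
N = 6480/8 = 810.

810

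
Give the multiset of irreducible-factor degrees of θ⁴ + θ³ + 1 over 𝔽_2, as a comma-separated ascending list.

Write f(θ) = θ⁴ + θ³ + 1.
Roots in 𝔽_2: f(0) = 1; f(1) = 1.
Complete factorization: f(θ) = (θ⁴ + θ³ + 1).
Factor degrees with multiplicity: 4 = 4.

4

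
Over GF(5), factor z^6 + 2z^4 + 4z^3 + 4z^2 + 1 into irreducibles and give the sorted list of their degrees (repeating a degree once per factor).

Write f(z) = z^6 + 2z^4 + 4z^3 + 4z^2 + 1.
Roots in GF(5): f(0) = 1; f(1) = 2; f(2) = 0 → root; f(3) = 1; f(4) = 4.
Linear factors from roots: (z + 3).
Complete factorization: f(z) = (z + 3)^2·(z^4 + 4z^3 + 4z^2 + 4z + 4).
Factor degrees with multiplicity: 1 + 1 + 4 = 6.

1, 1, 4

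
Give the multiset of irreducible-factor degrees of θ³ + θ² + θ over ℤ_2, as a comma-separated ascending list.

1, 2

Write h(θ) = θ³ + θ² + θ.
Roots in ℤ_2: h(0) = 0 → root; h(1) = 1.
Linear factors from roots: (θ).
Complete factorization: h(θ) = (θ)·(θ² + θ + 1).
Factor degrees with multiplicity: 1 + 2 = 3.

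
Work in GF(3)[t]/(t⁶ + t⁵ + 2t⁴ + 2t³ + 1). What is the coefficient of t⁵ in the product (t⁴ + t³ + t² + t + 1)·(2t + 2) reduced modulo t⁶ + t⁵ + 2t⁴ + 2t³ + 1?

Multiply in GF(3)[t]: (t⁴ + t³ + t² + t + 1)·(2t + 2) = 2t⁵ + t⁴ + t³ + t² + t + 2.
Reduced: 2t⁵ + t⁴ + t³ + t² + t + 2.

2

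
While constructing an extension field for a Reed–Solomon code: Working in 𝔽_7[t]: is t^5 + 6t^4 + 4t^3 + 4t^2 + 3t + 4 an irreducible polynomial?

Yes

Write m(t) = t^5 + 6t^4 + 4t^3 + 4t^2 + 3t + 4.
Check for roots in 𝔽_7: m(0) = 4; m(1) = 1; m(2) = 4; m(3) = 4; m(4) = 5; m(5) = 4; m(6) = 6.
No roots, so no linear factors.
Degree-2 irreducible divisors: test the 21 monic irreducibles of degree 2 over GF(7).
None of them divide m (all give nonzero remainder).
No irreducible factor of degree ≤ 2 exists, so m is irreducible over GF(7).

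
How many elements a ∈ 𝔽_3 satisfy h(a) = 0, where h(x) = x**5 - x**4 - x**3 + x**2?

3

Evaluate at each of the 3 elements of 𝔽_3:
h(0) = 0 → root; h(1) = 0 → root; h(2) = 0 → root.
Roots: {0, 1, 2}.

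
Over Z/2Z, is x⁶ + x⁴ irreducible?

Write P(x) = x⁶ + x⁴.
Check for roots in Z/2Z: P(0) = 0 → root; P(1) = 0 → root.
P(0) = 0, so (x) divides P(x); P is reducible.

No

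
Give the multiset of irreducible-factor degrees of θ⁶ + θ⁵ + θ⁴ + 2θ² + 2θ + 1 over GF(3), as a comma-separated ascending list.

6

Write f(θ) = θ⁶ + θ⁵ + θ⁴ + 2θ² + 2θ + 1.
Roots in GF(3): f(0) = 1; f(1) = 2; f(2) = 2.
Complete factorization: f(θ) = (θ⁶ + θ⁵ + θ⁴ + 2θ² + 2θ + 1).
Factor degrees with multiplicity: 6 = 6.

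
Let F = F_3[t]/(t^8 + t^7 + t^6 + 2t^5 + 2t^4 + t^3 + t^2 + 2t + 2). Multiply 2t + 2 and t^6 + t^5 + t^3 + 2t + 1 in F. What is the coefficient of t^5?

2

Multiply in F_3[t]: (2t + 2)·(t^6 + t^5 + t^3 + 2t + 1) = 2t^7 + t^6 + 2t^5 + 2t^4 + 2t^3 + t^2 + 2.
Reduced: 2t^7 + t^6 + 2t^5 + 2t^4 + 2t^3 + t^2 + 2.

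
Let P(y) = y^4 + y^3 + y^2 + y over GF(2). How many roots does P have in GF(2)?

2

Evaluate at each of the 2 elements of GF(2):
P(0) = 0 → root; P(1) = 0 → root.
Roots: {0, 1}.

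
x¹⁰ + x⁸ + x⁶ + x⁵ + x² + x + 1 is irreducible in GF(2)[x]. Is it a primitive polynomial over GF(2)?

No

Write f(x) = x¹⁰ + x⁸ + x⁶ + x⁵ + x² + x + 1.
|GF(2^10)^×| = 2^10 − 1 = 1023. Prime factorization: 1023 = 3·11·31.
f is primitive ⇔ x has order 1023 in GF(2)[x]/(f), i.e. x^(1023/q) ≠ 1 for each prime q | 1023.
x^(341) mod f = 1
x^(93) mod f = x⁹ + x⁸ + x⁶ + x³ + x² + x.
x^(33) mod f = x⁹ + x⁷ + x.
Since x^(341) = 1, the order of x divides 341 < 1023; not primitive.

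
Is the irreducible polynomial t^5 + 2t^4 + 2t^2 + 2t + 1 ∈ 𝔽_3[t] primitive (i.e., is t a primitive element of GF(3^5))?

Yes

Write f(t) = t^5 + 2t^4 + 2t^2 + 2t + 1.
|GF(3^5)^×| = 3^5 − 1 = 242. Prime factorization: 242 = 2·11^2.
f is primitive ⇔ t has order 242 in GF(3)[t]/(f), i.e. t^(242/q) ≠ 1 for each prime q | 242.
t^(121) mod f = 2.
t^(22) mod f = t^4 + t^3 + 2.
None equal 1, so t has full order 242; f is primitive.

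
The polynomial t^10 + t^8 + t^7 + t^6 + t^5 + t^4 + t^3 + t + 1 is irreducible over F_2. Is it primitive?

Yes

Write f(t) = t^10 + t^8 + t^7 + t^6 + t^5 + t^4 + t^3 + t + 1.
|GF(2^10)^×| = 2^10 − 1 = 1023. Prime factorization: 1023 = 3·11·31.
f is primitive ⇔ t has order 1023 in GF(2)[t]/(f), i.e. t^(1023/q) ≠ 1 for each prime q | 1023.
t^(341) mod f = t^8 + t^7 + t^6 + t^5 + t^4 + t^2 + t + 1.
t^(93) mod f = t^7 + t^6 + t^5 + t^4 + t^2 + t.
t^(33) mod f = t^8 + t^6 + t^5 + t^4 + t^3 + t + 1.
None equal 1, so t has full order 1023; f is primitive.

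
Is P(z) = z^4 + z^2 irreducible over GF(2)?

Check for roots in GF(2): P(0) = 0 → root; P(1) = 0 → root.
P(0) = 0, so (z) divides P(z); P is reducible.

No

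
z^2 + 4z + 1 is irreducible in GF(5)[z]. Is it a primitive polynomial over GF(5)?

No

Write f(z) = z^2 + 4z + 1.
|GF(5^2)^×| = 5^2 − 1 = 24. Prime factorization: 24 = 2^3·3.
f is primitive ⇔ z has order 24 in GF(5)[z]/(f), i.e. z^(24/q) ≠ 1 for each prime q | 24.
z^(12) mod f = 1
z^(8) mod f = z + 4.
Since z^(12) = 1, the order of z divides 12 < 24; not primitive.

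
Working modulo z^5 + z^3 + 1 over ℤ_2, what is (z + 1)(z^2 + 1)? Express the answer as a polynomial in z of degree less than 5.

Multiply in ℤ_2[z]: (z + 1)·(z^2 + 1) = z^3 + z^2 + z + 1.
Reduced: z^3 + z^2 + z + 1.

z^3 + z^2 + z + 1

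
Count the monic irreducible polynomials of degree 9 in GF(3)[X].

2184

The number of monic irreducibles of degree 9 over GF(3) is (1/9)·Σ_{d∣9} μ(9/d) 3^d.
Divisors of 9: 1, 3, 9; μ(9/d) for each: 0, -1, 1.
Σ = − 3^3 + 3^9 = 19656.
N = 19656/9 = 2184.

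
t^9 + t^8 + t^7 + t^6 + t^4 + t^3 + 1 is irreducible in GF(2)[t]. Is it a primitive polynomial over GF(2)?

Yes

Write f(t) = t^9 + t^8 + t^7 + t^6 + t^4 + t^3 + 1.
|GF(2^9)^×| = 2^9 − 1 = 511. Prime factorization: 511 = 7·73.
f is primitive ⇔ t has order 511 in GF(2)[t]/(f), i.e. t^(511/q) ≠ 1 for each prime q | 511.
t^(73) mod f = t^8 + t^7 + t^6 + t^3 + t + 1.
t^(7) mod f = t^7.
None equal 1, so t has full order 511; f is primitive.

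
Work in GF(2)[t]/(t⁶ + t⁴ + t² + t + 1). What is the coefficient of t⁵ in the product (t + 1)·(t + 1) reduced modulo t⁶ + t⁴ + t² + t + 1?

Multiply in GF(2)[t]: (t + 1)·(t + 1) = t² + 1.
Reduced: t² + 1.

0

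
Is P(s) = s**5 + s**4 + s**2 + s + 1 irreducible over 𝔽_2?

Yes

Check for roots in 𝔽_2: P(0) = 1; P(1) = 1.
No roots, so no linear factors.
Monic irreducibles of degree 2 over GF(2): s**2 + s + 1.
None of them divide P (all give nonzero remainder).
No irreducible factor of degree ≤ 2 exists, so P is irreducible over GF(2).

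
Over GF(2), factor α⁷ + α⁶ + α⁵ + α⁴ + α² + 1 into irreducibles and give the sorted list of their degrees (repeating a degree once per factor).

Write g(α) = α⁷ + α⁶ + α⁵ + α⁴ + α² + 1.
Roots in GF(2): g(0) = 1; g(1) = 0 → root.
Linear factors from roots: (α + 1).
Complete factorization: g(α) = (α + 1)^2·(α² + α + 1)·(α³ + α + 1).
Factor degrees with multiplicity: 1 + 1 + 2 + 3 = 7.

1, 1, 2, 3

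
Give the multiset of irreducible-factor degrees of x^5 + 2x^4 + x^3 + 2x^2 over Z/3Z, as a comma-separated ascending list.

1, 1, 1, 2

Write g(x) = x^5 + 2x^4 + x^3 + 2x^2.
Roots in Z/3Z: g(0) = 0 → root; g(1) = 0 → root; g(2) = 2.
Linear factors from roots: (x), (x + 2).
Complete factorization: g(x) = (x + 2)·(x)^2·(x^2 + 1).
Factor degrees with multiplicity: 1 + 1 + 1 + 2 = 5.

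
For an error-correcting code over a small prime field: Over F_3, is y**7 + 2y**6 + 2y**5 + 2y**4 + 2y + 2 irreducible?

Write m(y) = y**7 + 2y**6 + 2y**5 + 2y**4 + 2y + 2.
Check for roots in F_3: m(0) = 2; m(1) = 2; m(2) = 1.
No roots, so no linear factors.
Monic irreducibles of degree 2 over GF(3): y**2 + 1, y**2 + y + 2, y**2 + 2y + 2.
None of them divide m (all give nonzero remainder).
Degree-3 irreducible divisors: test the 8 monic irreducibles of degree 3 over GF(3).
None of them divide m (all give nonzero remainder).
No irreducible factor of degree ≤ 3 exists, so m is irreducible over GF(3).

Yes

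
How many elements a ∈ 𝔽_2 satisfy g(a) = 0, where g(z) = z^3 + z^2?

2

Evaluate at each of the 2 elements of 𝔽_2:
g(0) = 0 → root; g(1) = 0 → root.
Roots: {0, 1}.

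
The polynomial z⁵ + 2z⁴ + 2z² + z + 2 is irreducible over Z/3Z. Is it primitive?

No

Write f(z) = z⁵ + 2z⁴ + 2z² + z + 2.
|GF(3^5)^×| = 3^5 − 1 = 242. Prime factorization: 242 = 2·11^2.
f is primitive ⇔ z has order 242 in GF(3)[z]/(f), i.e. z^(242/q) ≠ 1 for each prime q | 242.
z^(121) mod f = 1
z^(22) mod f = z⁴ + 2z³ + 2z² + z + 1.
Since z^(121) = 1, the order of z divides 121 < 242; not primitive.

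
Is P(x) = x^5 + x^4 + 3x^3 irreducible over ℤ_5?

Check for roots in ℤ_5: P(0) = 0 → root; P(1) = 0 → root; P(2) = 2; P(3) = 0 → root; P(4) = 2.
P(0) = 0, so (x) divides P(x); P is reducible.

No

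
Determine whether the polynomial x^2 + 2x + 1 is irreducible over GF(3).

Write h(x) = x^2 + 2x + 1.
Check for roots in GF(3): h(0) = 1; h(1) = 1; h(2) = 0 → root.
h(2) = 0, so (x − 2) divides h(x); h is reducible.

No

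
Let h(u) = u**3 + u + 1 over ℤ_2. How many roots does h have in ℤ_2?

Evaluate at each of the 2 elements of ℤ_2:
h(0) = 1; h(1) = 1.
No element is a root.

0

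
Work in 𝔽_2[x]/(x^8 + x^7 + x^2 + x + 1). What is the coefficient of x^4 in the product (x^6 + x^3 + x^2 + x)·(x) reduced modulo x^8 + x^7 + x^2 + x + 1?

1

Multiply in 𝔽_2[x]: (x^6 + x^3 + x^2 + x)·(x) = x^7 + x^4 + x^3 + x^2.
Reduced: x^7 + x^4 + x^3 + x^2.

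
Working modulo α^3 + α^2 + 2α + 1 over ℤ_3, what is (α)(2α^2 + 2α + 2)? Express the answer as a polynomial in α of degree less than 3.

α + 1

Multiply in ℤ_3[α]: (α)·(2α^2 + 2α + 2) = 2α^3 + 2α^2 + 2α.
Reduce using α^3 ≡ 2α^2 + α + 2 (mod α^3 + α^2 + 2α + 1).
Reduced: α + 1.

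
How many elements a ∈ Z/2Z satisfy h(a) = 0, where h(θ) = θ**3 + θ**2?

2

Evaluate at each of the 2 elements of Z/2Z:
h(0) = 0 → root; h(1) = 0 → root.
Roots: {0, 1}.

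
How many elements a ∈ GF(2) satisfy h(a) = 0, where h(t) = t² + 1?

Evaluate at each of the 2 elements of GF(2):
h(0) = 1; h(1) = 0 → root.
Roots: {1}.

1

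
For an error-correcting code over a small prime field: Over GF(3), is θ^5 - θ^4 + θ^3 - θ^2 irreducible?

No

Write h(θ) = θ^5 - θ^4 + θ^3 - θ^2.
Check for roots in GF(3): h(0) = 0 → root; h(1) = 0 → root; h(2) = 2.
h(0) = 0, so (θ) divides h(θ); h is reducible.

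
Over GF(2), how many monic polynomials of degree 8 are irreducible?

Gauss's count: N_{2}(8) = (1/8) Σ_{d|8} μ(8/d)·2^d.
Divisors of 8: 1, 2, 4, 8; μ(8/d) for each: 0, 0, -1, 1.
Σ = − 2^4 + 2^8 = 240.
N = 240/8 = 30.

30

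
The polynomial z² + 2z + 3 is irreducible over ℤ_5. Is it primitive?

Yes

Write f(z) = z² + 2z + 3.
|GF(5^2)^×| = 5^2 − 1 = 24. Prime factorization: 24 = 2^3·3.
f is primitive ⇔ z has order 24 in GF(5)[z]/(f), i.e. z^(24/q) ≠ 1 for each prime q | 24.
z^(12) mod f = 4.
z^(8) mod f = 4z + 1.
None equal 1, so z has full order 24; f is primitive.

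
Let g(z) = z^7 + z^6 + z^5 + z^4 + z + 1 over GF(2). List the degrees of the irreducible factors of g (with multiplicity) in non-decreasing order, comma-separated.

Roots in GF(2): g(0) = 1; g(1) = 0 → root.
Linear factors from roots: (z + 1).
Complete factorization: g(z) = (z + 1)·(z^3 + z^2 + 1)^2.
Factor degrees with multiplicity: 1 + 3 + 3 = 7.

1, 3, 3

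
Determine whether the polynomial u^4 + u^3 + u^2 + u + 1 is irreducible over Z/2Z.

Yes

Write P(u) = u^4 + u^3 + u^2 + u + 1.
Check for roots in Z/2Z: P(0) = 1; P(1) = 1.
No roots, so no linear factors.
Monic irreducibles of degree 2 over GF(2): u^2 + u + 1.
None of them divide P (all give nonzero remainder).
No irreducible factor of degree ≤ 2 exists, so P is irreducible over GF(2).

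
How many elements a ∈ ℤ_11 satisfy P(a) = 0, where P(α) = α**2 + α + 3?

Evaluate at each of the 11 elements of ℤ_11:
P(0) = 3; P(1) = 5; P(2) = 9; P(3) = 4; P(4) = 1; P(5) = 0 → root; P(6) = 1; P(7) = 4; P(8) = 9; P(9) = 5; P(10) = 3.
Roots: {5}.

1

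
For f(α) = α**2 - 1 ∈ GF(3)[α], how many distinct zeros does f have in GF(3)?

2

Evaluate at each of the 3 elements of GF(3):
f(0) = 2; f(1) = 0 → root; f(2) = 0 → root.
Roots: {1, 2}.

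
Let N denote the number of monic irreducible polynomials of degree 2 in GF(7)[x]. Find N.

21

x^(7^2) − x is the product of all monic irreducibles of degree dividing 2; Möbius inversion gives N = (1/2) Σ μ(2/d)·7^d.
Divisors of 2: 1, 2; μ(2/d) for each: -1, 1.
Σ = − 7^1 + 7^2 = 42.
N = 42/2 = 21.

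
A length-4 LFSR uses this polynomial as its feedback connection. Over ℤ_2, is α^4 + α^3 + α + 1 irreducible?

Write m(α) = α^4 + α^3 + α + 1.
Check for roots in ℤ_2: m(0) = 1; m(1) = 0 → root.
m(1) = 0, so (α − 1) divides m(α); m is reducible.

No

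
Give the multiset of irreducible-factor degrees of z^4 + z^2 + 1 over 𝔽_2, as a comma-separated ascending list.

2, 2

Write h(z) = z^4 + z^2 + 1.
Roots in 𝔽_2: h(0) = 1; h(1) = 1.
Complete factorization: h(z) = (z^2 + z + 1)^2.
Factor degrees with multiplicity: 2 + 2 = 4.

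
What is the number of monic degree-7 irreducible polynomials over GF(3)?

By the necklace-counting formula, N_3(7) = (1/7) Σ_{d|7} μ(7/d)·3^d.
Divisors of 7: 1, 7; μ(7/d) for each: -1, 1.
Σ = − 3^1 + 3^7 = 2184.
N = 2184/7 = 312.

312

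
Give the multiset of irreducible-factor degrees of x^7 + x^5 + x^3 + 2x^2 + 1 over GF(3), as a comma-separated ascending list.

Write h(x) = x^7 + x^5 + x^3 + 2x^2 + 1.
Roots in GF(3): h(0) = 1; h(1) = 0 → root; h(2) = 0 → root.
Linear factors from roots: (x + 2), (x + 1).
Complete factorization: h(x) = (x + 1)·(x + 2)·(x^2 + x + 2)·(x^3 + 2x^2 + x + 1).
Factor degrees with multiplicity: 1 + 1 + 2 + 3 = 7.

1, 1, 2, 3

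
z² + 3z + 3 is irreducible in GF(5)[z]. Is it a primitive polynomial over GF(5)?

Write f(z) = z² + 3z + 3.
|GF(5^2)^×| = 5^2 − 1 = 24. Prime factorization: 24 = 2^3·3.
f is primitive ⇔ z has order 24 in GF(5)[z]/(f), i.e. z^(24/q) ≠ 1 for each prime q | 24.
z^(12) mod f = 4.
z^(8) mod f = z + 1.
None equal 1, so z has full order 24; f is primitive.

Yes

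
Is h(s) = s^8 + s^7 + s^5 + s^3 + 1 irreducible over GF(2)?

Check for roots in GF(2): h(0) = 1; h(1) = 1.
No roots, so no linear factors.
Monic irreducibles of degree 2 over GF(2): s^2 + s + 1.
None of them divide h (all give nonzero remainder).
Monic irreducibles of degree 3 over GF(2): s^3 + s + 1, s^3 + s^2 + 1.
None of them divide h (all give nonzero remainder).
Monic irreducibles of degree 4 over GF(2): s^4 + s + 1, s^4 + s^3 + 1, s^4 + s^3 + s^2 + s + 1.
None of them divide h (all give nonzero remainder).
No irreducible factor of degree ≤ 4 exists, so h is irreducible over GF(2).

Yes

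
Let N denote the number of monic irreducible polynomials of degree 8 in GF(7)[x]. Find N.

By the necklace-counting formula, N_7(8) = (1/8) Σ_{d|8} μ(8/d)·7^d.
Divisors of 8: 1, 2, 4, 8; μ(8/d) for each: 0, 0, -1, 1.
Σ = − 7^4 + 7^8 = 5762400.
N = 5762400/8 = 720300.

720300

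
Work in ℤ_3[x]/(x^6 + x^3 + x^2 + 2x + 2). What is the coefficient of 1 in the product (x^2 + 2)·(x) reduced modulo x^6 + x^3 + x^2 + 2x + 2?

Multiply in ℤ_3[x]: (x^2 + 2)·(x) = x^3 + 2x.
Reduced: x^3 + 2x.

0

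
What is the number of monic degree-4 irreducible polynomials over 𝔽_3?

The number of monic irreducibles of degree 4 over GF(3) is (1/4)·Σ_{d∣4} μ(4/d) 3^d.
Divisors of 4: 1, 2, 4; μ(4/d) for each: 0, -1, 1.
Σ = − 3^2 + 3^4 = 72.
N = 72/4 = 18.

18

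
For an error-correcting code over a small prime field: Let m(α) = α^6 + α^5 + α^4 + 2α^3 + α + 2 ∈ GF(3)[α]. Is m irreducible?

No

Check for roots in GF(3): m(0) = 2; m(1) = 2; m(2) = 0 → root.
m(2) = 0, so (α − 2) divides m(α); m is reducible.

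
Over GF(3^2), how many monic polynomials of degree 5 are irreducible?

11808

The number of monic irreducibles of degree 5 over GF(9) is (1/5)·Σ_{d∣5} μ(5/d) 9^d.
Divisors of 5: 1, 5; μ(5/d) for each: -1, 1.
Σ = − 9^1 + 9^5 = 59040.
N = 59040/5 = 11808.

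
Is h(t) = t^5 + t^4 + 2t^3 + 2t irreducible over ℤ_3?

Check for roots in ℤ_3: h(0) = 0 → root; h(1) = 0 → root; h(2) = 2.
h(0) = 0, so (t) divides h(t); h is reducible.

No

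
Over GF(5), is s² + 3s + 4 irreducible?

Yes

Write g(s) = s² + 3s + 4.
Check for roots in GF(5): g(0) = 4; g(1) = 3; g(2) = 4; g(3) = 2; g(4) = 2.
No roots. A degree-2 polynomial over a field with no linear factor is irreducible.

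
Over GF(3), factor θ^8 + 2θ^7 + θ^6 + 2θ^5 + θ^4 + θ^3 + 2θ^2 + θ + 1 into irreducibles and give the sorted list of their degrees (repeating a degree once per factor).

1, 1, 1, 2, 3

Write h(θ) = θ^8 + 2θ^7 + θ^6 + 2θ^5 + θ^4 + θ^3 + 2θ^2 + θ + 1.
Roots in GF(3): h(0) = 1; h(1) = 0 → root; h(2) = 0 → root.
Linear factors from roots: (θ + 2), (θ + 1).
Complete factorization: h(θ) = (θ + 2)·(θ + 1)^2·(θ^2 + 1)·(θ^3 + θ^2 + 2).
Factor degrees with multiplicity: 1 + 1 + 1 + 2 + 3 = 8.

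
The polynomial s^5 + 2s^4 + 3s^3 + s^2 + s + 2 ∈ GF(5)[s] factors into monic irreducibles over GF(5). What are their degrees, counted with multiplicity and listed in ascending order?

1, 1, 1, 1, 1

Write f(s) = s^5 + 2s^4 + 3s^3 + s^2 + s + 2.
Roots in GF(5): f(0) = 2; f(1) = 0 → root; f(2) = 1; f(3) = 0 → root; f(4) = 0 → root.
Linear factors from roots: (s + 4), (s + 2), (s + 1).
Complete factorization: f(s) = (s + 2)·(s + 1)^2·(s + 4)^2.
Factor degrees with multiplicity: 1 + 1 + 1 + 1 + 1 = 5.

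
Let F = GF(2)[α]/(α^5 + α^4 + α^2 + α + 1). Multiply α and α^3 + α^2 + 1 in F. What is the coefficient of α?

Multiply in GF(2)[α]: (α)·(α^3 + α^2 + 1) = α^4 + α^3 + α.
Reduced: α^4 + α^3 + α.

1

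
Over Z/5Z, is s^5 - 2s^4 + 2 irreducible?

Write m(s) = s^5 - 2s^4 + 2.
Check for roots in Z/5Z: m(0) = 2; m(1) = 1; m(2) = 2; m(3) = 3; m(4) = 4.
No roots, so no linear factors.
Degree-2 irreducible divisors: test the 10 monic irreducibles of degree 2 over GF(5).
None of them divide m (all give nonzero remainder).
No irreducible factor of degree ≤ 2 exists, so m is irreducible over GF(5).

Yes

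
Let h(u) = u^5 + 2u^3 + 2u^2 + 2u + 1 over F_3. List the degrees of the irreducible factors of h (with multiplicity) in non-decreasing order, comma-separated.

Roots in F_3: h(0) = 1; h(1) = 2; h(2) = 1.
Complete factorization: h(u) = (u^5 + 2u^3 + 2u^2 + 2u + 1).
Factor degrees with multiplicity: 5 = 5.

5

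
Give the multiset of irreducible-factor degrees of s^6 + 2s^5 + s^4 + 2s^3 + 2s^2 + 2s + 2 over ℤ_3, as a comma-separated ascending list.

Write h(s) = s^6 + 2s^5 + s^4 + 2s^3 + 2s^2 + 2s + 2.
Roots in ℤ_3: h(0) = 2; h(1) = 0 → root; h(2) = 0 → root.
Linear factors from roots: (s + 2), (s + 1).
Complete factorization: h(s) = (s + 1)·(s + 2)·(s^2 + s + 2)^2.
Factor degrees with multiplicity: 1 + 1 + 2 + 2 = 6.

1, 1, 2, 2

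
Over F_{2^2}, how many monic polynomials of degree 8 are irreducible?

8160

x^(4^8) − x is the product of all monic irreducibles of degree dividing 8; Möbius inversion gives N = (1/8) Σ μ(8/d)·4^d.
Divisors of 8: 1, 2, 4, 8; μ(8/d) for each: 0, 0, -1, 1.
Σ = − 4^4 + 4^8 = 65280.
N = 65280/8 = 8160.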